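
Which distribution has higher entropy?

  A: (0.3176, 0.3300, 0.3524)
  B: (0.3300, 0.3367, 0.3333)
B

Both distributions are close to uniform, making this a harder comparison.

H(A) = 1.5836 bits
H(B) = 1.5849 bits

The distribution closer to uniform has higher entropy.
Answer: B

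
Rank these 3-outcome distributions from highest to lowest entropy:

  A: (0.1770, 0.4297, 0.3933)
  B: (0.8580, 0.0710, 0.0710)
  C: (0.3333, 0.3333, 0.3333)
C > A > B

Key insight: Entropy is maximized by uniform distributions and minimized by concentrated distributions.

- Uniform distributions have maximum entropy log₂(3) = 1.5850 bits
- The more "peaked" or concentrated a distribution, the lower its entropy

Entropies:
  H(A) = 1.4953 bits
  H(B) = 0.7315 bits
  H(C) = 1.5850 bits

Ranking: C > A > B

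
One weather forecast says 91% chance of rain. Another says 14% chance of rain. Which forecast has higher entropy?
14% forecast

Treat each forecast as a Bernoulli distribution. Binary entropy is maximized at p=0.5 and falls off symmetrically toward 0 or 1. The 14% forecast is closer to 50%, so it is more uncertain. H(91%) ≈ 0.436 bits, H(14%) ≈ 0.584 bits.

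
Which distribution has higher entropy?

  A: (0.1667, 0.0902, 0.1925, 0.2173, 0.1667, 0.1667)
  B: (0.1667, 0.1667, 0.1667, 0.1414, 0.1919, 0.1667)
B

Both distributions are close to uniform, making this a harder comparison.

H(A) = 2.5417 bits
H(B) = 2.5794 bits

The distribution closer to uniform has higher entropy.
Answer: B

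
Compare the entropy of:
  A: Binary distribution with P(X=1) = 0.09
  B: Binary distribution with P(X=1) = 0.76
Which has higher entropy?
B

For binary distributions, entropy is maximized at p=0.5 and decreases as p moves toward 0 or 1.

H(A) = H(0.09) = 0.4365 bits
H(B) = H(0.76) = 0.7950 bits

Distribution B (p=0.76) is closer to uniform (p=0.5), so it has higher entropy.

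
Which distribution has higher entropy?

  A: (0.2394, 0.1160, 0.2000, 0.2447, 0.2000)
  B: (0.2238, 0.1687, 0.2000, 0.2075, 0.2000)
B

Both distributions are close to uniform, making this a harder comparison.

H(A) = 2.2799 bits
H(B) = 2.3160 bits

The distribution closer to uniform has higher entropy.
Answer: B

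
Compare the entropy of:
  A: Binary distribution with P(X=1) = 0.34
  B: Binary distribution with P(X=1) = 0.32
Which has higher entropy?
A

For binary distributions, entropy is maximized at p=0.5 and decreases as p moves toward 0 or 1.

H(A) = H(0.34) = 0.9248 bits
H(B) = H(0.32) = 0.9044 bits

Distribution A (p=0.34) is closer to uniform (p=0.5), so it has higher entropy.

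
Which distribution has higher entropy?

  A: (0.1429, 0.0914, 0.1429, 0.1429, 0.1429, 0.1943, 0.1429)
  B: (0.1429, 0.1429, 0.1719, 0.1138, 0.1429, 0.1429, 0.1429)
B

Both distributions are close to uniform, making this a harder comparison.

H(A) = 2.7800 bits
H(B) = 2.7988 bits

The distribution closer to uniform has higher entropy.
Answer: B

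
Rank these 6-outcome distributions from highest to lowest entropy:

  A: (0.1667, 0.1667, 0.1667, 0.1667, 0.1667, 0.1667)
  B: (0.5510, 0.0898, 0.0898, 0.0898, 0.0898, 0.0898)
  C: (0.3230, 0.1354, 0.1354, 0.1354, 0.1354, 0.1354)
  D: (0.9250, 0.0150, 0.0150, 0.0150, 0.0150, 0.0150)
A > C > B > D

Key insight: Entropy is maximized by uniform distributions and minimized by concentrated distributions.

Entropies:
  H(A) = 2.5850 bits
  H(B) = 2.0350 bits
  H(C) = 2.4796 bits
  H(D) = 0.5585 bits

Ranking: A > C > B > D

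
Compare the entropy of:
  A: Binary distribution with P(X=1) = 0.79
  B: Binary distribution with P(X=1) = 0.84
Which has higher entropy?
A

For binary distributions, entropy is maximized at p=0.5 and decreases as p moves toward 0 or 1.

H(A) = H(0.79) = 0.7415 bits
H(B) = H(0.84) = 0.6343 bits

Distribution A (p=0.79) is closer to uniform (p=0.5), so it has higher entropy.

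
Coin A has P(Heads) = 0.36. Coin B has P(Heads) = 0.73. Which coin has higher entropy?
A

For binary distributions, entropy is maximized at p=0.5 and decreases as p moves toward 0 or 1.

H(A) = H(0.36) = 0.9427 bits
H(B) = H(0.73) = 0.8415 bits

Distribution A (p=0.36) is closer to uniform (p=0.5), so it has higher entropy.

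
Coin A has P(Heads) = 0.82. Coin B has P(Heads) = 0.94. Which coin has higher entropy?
A

For binary distributions, entropy is maximized at p=0.5 and decreases as p moves toward 0 or 1.

H(A) = H(0.82) = 0.6801 bits
H(B) = H(0.94) = 0.3274 bits

Distribution A (p=0.82) is closer to uniform (p=0.5), so it has higher entropy.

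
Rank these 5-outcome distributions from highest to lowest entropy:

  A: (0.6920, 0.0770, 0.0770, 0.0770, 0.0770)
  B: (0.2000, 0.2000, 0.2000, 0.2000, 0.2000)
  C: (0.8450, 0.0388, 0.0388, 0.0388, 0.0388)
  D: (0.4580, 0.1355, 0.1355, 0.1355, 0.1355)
B > D > A > C

Key insight: Entropy is maximized by uniform distributions and minimized by concentrated distributions.

Entropies:
  H(A) = 1.5069 bits
  H(B) = 2.3219 bits
  H(C) = 0.9322 bits
  H(D) = 2.0789 bits

Ranking: B > D > A > C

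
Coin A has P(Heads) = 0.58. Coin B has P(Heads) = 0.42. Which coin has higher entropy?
Equal

For binary distributions, entropy is maximized at p=0.5 and decreases as p moves toward 0 or 1.

H(A) = H(0.58) = 0.9815 bits
H(B) = H(0.42) = 0.9815 bits

Both distributions are equally far from uniform (|0.58-0.5| = |0.42-0.5|), so they have the same entropy.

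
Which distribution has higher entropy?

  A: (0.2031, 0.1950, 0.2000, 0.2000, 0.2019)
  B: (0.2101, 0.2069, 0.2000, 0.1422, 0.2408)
A

Both distributions are close to uniform, making this a harder comparison.

H(A) = 2.3218 bits
H(B) = 2.3024 bits

The distribution closer to uniform has higher entropy.
Answer: A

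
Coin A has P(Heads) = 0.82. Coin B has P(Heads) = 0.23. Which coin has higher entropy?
B

For binary distributions, entropy is maximized at p=0.5 and decreases as p moves toward 0 or 1.

H(A) = H(0.82) = 0.6801 bits
H(B) = H(0.23) = 0.7780 bits

Distribution B (p=0.23) is closer to uniform (p=0.5), so it has higher entropy.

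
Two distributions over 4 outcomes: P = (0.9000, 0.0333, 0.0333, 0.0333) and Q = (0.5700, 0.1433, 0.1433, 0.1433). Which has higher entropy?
Q

P is highly concentrated on one outcome (90%), making it nearly deterministic. Q spreads its mass more evenly (max 57%). The more spread-out distribution has higher entropy: H(P) ≈ 0.627 bits, H(Q) ≈ 1.667 bits.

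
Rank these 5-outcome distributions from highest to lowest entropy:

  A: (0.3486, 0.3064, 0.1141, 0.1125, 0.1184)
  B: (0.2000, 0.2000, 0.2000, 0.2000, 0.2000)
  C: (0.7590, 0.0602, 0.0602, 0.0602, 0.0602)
B > A > C

Key insight: Entropy is maximized by uniform distributions and minimized by concentrated distributions.

- Uniform distributions have maximum entropy log₂(5) = 2.3219 bits
- The more "peaked" or concentrated a distribution, the lower its entropy

Entropies:
  H(A) = 2.1293 bits
  H(B) = 2.3219 bits
  H(C) = 1.2787 bits

Ranking: B > A > C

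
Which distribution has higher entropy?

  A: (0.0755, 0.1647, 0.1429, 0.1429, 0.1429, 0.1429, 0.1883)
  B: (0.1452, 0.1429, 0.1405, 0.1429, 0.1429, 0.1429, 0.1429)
B

Both distributions are close to uniform, making this a harder comparison.

H(A) = 2.7679 bits
H(B) = 2.8073 bits

The distribution closer to uniform has higher entropy.
Answer: B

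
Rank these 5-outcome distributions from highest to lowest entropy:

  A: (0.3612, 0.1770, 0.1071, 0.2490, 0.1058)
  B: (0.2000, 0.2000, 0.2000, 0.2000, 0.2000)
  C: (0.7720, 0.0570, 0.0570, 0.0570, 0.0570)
B > A > C

Key insight: Entropy is maximized by uniform distributions and minimized by concentrated distributions.

- Uniform distributions have maximum entropy log₂(5) = 2.3219 bits
- The more "peaked" or concentrated a distribution, the lower its entropy

Entropies:
  H(A) = 2.1602 bits
  H(B) = 2.3219 bits
  H(C) = 1.2305 bits

Ranking: B > A > C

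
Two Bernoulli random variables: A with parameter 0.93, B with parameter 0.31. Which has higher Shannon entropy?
B

For binary distributions, entropy is maximized at p=0.5 and decreases as p moves toward 0 or 1.

H(A) = H(0.93) = 0.3659 bits
H(B) = H(0.31) = 0.8932 bits

Distribution B (p=0.31) is closer to uniform (p=0.5), so it has higher entropy.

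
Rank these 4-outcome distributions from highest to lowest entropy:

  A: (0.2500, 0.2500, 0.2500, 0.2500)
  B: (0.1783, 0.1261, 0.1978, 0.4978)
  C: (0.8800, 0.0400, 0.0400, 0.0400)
A > B > C

Key insight: Entropy is maximized by uniform distributions and minimized by concentrated distributions.

- Uniform distributions have maximum entropy log₂(4) = 2.0000 bits
- The more "peaked" or concentrated a distribution, the lower its entropy

Entropies:
  H(A) = 2.0000 bits
  H(B) = 1.7836 bits
  H(C) = 0.7196 bits

Ranking: A > B > C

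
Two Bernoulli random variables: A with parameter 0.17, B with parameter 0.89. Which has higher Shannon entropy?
A

For binary distributions, entropy is maximized at p=0.5 and decreases as p moves toward 0 or 1.

H(A) = H(0.17) = 0.6577 bits
H(B) = H(0.89) = 0.4999 bits

Distribution A (p=0.17) is closer to uniform (p=0.5), so it has higher entropy.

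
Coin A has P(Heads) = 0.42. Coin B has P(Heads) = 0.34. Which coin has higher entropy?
A

For binary distributions, entropy is maximized at p=0.5 and decreases as p moves toward 0 or 1.

H(A) = H(0.42) = 0.9815 bits
H(B) = H(0.34) = 0.9248 bits

Distribution A (p=0.42) is closer to uniform (p=0.5), so it has higher entropy.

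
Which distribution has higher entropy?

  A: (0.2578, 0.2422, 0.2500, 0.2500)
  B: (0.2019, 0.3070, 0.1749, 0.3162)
A

Both distributions are close to uniform, making this a harder comparison.

H(A) = 1.9996 bits
H(B) = 1.9542 bits

The distribution closer to uniform has higher entropy.
Answer: A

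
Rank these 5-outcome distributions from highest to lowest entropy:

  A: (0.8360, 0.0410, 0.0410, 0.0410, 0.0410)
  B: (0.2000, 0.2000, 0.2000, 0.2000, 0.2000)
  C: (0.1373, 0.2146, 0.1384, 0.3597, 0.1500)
B > C > A

Key insight: Entropy is maximized by uniform distributions and minimized by concentrated distributions.

- Uniform distributions have maximum entropy log₂(5) = 2.3219 bits
- The more "peaked" or concentrated a distribution, the lower its entropy

Entropies:
  H(A) = 0.9718 bits
  H(B) = 2.3219 bits
  H(C) = 2.2058 bits

Ranking: B > C > A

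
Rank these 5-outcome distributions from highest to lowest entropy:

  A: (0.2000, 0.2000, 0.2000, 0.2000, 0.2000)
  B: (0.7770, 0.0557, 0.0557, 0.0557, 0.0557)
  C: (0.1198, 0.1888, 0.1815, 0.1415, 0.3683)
A > C > B

Key insight: Entropy is maximized by uniform distributions and minimized by concentrated distributions.

- Uniform distributions have maximum entropy log₂(5) = 2.3219 bits
- The more "peaked" or concentrated a distribution, the lower its entropy

Entropies:
  H(A) = 2.3219 bits
  H(B) = 1.2116 bits
  H(C) = 2.1977 bits

Ranking: A > C > B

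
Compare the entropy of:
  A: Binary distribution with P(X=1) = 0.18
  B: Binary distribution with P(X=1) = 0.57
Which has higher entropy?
B

For binary distributions, entropy is maximized at p=0.5 and decreases as p moves toward 0 or 1.

H(A) = H(0.18) = 0.6801 bits
H(B) = H(0.57) = 0.9858 bits

Distribution B (p=0.57) is closer to uniform (p=0.5), so it has higher entropy.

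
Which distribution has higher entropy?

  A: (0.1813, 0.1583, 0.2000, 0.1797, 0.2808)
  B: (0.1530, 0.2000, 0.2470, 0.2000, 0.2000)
B

Both distributions are close to uniform, making this a harder comparison.

H(A) = 2.2914 bits
H(B) = 2.3058 bits

The distribution closer to uniform has higher entropy.
Answer: B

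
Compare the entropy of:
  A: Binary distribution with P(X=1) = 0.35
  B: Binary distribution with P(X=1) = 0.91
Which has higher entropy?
A

For binary distributions, entropy is maximized at p=0.5 and decreases as p moves toward 0 or 1.

H(A) = H(0.35) = 0.9341 bits
H(B) = H(0.91) = 0.4365 bits

Distribution A (p=0.35) is closer to uniform (p=0.5), so it has higher entropy.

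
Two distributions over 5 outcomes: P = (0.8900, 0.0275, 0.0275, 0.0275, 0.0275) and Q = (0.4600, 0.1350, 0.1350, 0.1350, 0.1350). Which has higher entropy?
Q

P is highly concentrated on one outcome (89%), making it nearly deterministic. Q spreads its mass more evenly (max 46%). The more spread-out distribution has higher entropy: H(P) ≈ 0.720 bits, H(Q) ≈ 2.075 bits.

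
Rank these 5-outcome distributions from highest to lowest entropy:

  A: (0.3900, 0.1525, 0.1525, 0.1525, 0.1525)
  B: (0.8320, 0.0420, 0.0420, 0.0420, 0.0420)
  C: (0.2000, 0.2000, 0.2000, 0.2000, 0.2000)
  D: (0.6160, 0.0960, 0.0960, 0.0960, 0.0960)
C > A > D > B

Key insight: Entropy is maximized by uniform distributions and minimized by concentrated distributions.

Entropies:
  H(A) = 2.1848 bits
  H(B) = 0.9891 bits
  H(C) = 2.3219 bits
  H(D) = 1.7288 bits

Ranking: C > A > D > B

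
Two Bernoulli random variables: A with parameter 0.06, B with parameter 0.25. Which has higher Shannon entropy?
B

For binary distributions, entropy is maximized at p=0.5 and decreases as p moves toward 0 or 1.

H(A) = H(0.06) = 0.3274 bits
H(B) = H(0.25) = 0.8113 bits

Distribution B (p=0.25) is closer to uniform (p=0.5), so it has higher entropy.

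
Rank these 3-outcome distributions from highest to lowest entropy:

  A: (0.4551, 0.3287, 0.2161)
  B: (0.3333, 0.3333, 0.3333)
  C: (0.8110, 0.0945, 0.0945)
B > A > C

Key insight: Entropy is maximized by uniform distributions and minimized by concentrated distributions.

- Uniform distributions have maximum entropy log₂(3) = 1.5850 bits
- The more "peaked" or concentrated a distribution, the lower its entropy

Entropies:
  H(A) = 1.5222 bits
  H(B) = 1.5850 bits
  H(C) = 0.8884 bits

Ranking: B > A > C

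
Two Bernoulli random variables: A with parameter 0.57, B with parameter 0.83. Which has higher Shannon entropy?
A

For binary distributions, entropy is maximized at p=0.5 and decreases as p moves toward 0 or 1.

H(A) = H(0.57) = 0.9858 bits
H(B) = H(0.83) = 0.6577 bits

Distribution A (p=0.57) is closer to uniform (p=0.5), so it has higher entropy.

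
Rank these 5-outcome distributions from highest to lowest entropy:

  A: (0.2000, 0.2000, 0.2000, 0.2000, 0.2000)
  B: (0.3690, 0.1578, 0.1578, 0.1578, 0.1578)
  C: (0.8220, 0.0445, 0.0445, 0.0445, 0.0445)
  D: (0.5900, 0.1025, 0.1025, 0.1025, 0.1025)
A > B > D > C

Key insight: Entropy is maximized by uniform distributions and minimized by concentrated distributions.

Entropies:
  H(A) = 2.3219 bits
  H(B) = 2.2119 bits
  H(C) = 1.0317 bits
  H(D) = 1.7965 bits

Ranking: A > B > D > C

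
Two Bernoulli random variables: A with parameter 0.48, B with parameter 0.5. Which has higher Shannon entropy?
B

For binary distributions, entropy is maximized at p=0.5 and decreases as p moves toward 0 or 1.

H(A) = H(0.48) = 0.9988 bits
H(B) = H(0.5) = 1.0000 bits

Distribution B (p=0.5) is closer to uniform (p=0.5), so it has higher entropy.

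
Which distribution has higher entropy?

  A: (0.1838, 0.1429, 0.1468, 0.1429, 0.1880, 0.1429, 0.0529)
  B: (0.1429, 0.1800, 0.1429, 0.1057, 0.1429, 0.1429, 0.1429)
B

Both distributions are close to uniform, making this a harder comparison.

H(A) = 2.7362 bits
H(B) = 2.7932 bits

The distribution closer to uniform has higher entropy.
Answer: B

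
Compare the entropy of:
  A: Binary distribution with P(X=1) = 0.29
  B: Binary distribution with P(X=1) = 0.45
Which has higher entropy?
B

For binary distributions, entropy is maximized at p=0.5 and decreases as p moves toward 0 or 1.

H(A) = H(0.29) = 0.8687 bits
H(B) = H(0.45) = 0.9928 bits

Distribution B (p=0.45) is closer to uniform (p=0.5), so it has higher entropy.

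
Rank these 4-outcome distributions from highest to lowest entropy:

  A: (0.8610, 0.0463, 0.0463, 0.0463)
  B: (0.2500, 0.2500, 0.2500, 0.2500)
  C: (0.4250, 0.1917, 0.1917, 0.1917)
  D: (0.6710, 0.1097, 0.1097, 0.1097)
B > C > D > A

Key insight: Entropy is maximized by uniform distributions and minimized by concentrated distributions.

Entropies:
  H(A) = 0.8019 bits
  H(B) = 2.0000 bits
  H(C) = 1.8951 bits
  H(D) = 1.4354 bits

Ranking: B > C > D > A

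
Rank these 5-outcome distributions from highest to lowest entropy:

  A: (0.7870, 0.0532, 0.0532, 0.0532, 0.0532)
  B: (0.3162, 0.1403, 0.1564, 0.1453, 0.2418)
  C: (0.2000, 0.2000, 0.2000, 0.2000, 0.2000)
C > B > A

Key insight: Entropy is maximized by uniform distributions and minimized by concentrated distributions.

- Uniform distributions have maximum entropy log₂(5) = 2.3219 bits
- The more "peaked" or concentrated a distribution, the lower its entropy

Entropies:
  H(A) = 1.1732 bits
  H(B) = 2.2410 bits
  H(C) = 2.3219 bits

Ranking: C > B > A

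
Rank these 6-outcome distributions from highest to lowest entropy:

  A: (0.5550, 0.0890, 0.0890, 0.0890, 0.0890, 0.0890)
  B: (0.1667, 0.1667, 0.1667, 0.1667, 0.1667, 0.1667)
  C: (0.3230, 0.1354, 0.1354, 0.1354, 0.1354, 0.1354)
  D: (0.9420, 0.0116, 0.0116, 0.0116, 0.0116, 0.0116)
B > C > A > D

Key insight: Entropy is maximized by uniform distributions and minimized by concentrated distributions.

Entropies:
  H(A) = 2.0245 bits
  H(B) = 2.5850 bits
  H(C) = 2.4796 bits
  H(D) = 0.4541 bits

Ranking: B > C > A > D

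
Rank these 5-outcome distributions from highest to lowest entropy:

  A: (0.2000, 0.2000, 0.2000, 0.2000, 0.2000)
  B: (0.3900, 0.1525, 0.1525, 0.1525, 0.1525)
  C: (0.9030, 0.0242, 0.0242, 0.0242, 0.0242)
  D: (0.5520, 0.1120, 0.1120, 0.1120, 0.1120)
A > B > D > C

Key insight: Entropy is maximized by uniform distributions and minimized by concentrated distributions.

Entropies:
  H(A) = 2.3219 bits
  H(B) = 2.1848 bits
  H(C) = 0.6534 bits
  H(D) = 1.8882 bits

Ranking: A > B > D > C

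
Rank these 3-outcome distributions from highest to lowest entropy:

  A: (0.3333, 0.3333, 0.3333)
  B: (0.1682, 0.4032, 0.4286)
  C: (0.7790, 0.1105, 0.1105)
A > B > C

Key insight: Entropy is maximized by uniform distributions and minimized by concentrated distributions.

- Uniform distributions have maximum entropy log₂(3) = 1.5850 bits
- The more "peaked" or concentrated a distribution, the lower its entropy

Entropies:
  H(A) = 1.5850 bits
  H(B) = 1.4848 bits
  H(C) = 0.9830 bits

Ranking: A > B > C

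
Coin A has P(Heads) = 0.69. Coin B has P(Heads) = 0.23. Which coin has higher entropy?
A

For binary distributions, entropy is maximized at p=0.5 and decreases as p moves toward 0 or 1.

H(A) = H(0.69) = 0.8932 bits
H(B) = H(0.23) = 0.7780 bits

Distribution A (p=0.69) is closer to uniform (p=0.5), so it has higher entropy.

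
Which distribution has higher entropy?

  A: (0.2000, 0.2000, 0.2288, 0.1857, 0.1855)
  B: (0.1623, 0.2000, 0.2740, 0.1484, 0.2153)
A

Both distributions are close to uniform, making this a harder comparison.

H(A) = 2.3175 bits
H(B) = 2.2874 bits

The distribution closer to uniform has higher entropy.
Answer: A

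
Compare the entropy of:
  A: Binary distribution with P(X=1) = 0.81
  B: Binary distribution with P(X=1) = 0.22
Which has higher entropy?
B

For binary distributions, entropy is maximized at p=0.5 and decreases as p moves toward 0 or 1.

H(A) = H(0.81) = 0.7015 bits
H(B) = H(0.22) = 0.7602 bits

Distribution B (p=0.22) is closer to uniform (p=0.5), so it has higher entropy.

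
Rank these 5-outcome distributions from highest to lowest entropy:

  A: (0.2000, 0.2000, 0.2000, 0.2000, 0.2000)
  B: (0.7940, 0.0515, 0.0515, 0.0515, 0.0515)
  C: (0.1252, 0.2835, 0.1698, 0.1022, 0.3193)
A > C > B

Key insight: Entropy is maximized by uniform distributions and minimized by concentrated distributions.

- Uniform distributions have maximum entropy log₂(5) = 2.3219 bits
- The more "peaked" or concentrated a distribution, the lower its entropy

Entropies:
  H(A) = 2.3219 bits
  H(B) = 1.1458 bits
  H(C) = 2.1874 bits

Ranking: A > C > B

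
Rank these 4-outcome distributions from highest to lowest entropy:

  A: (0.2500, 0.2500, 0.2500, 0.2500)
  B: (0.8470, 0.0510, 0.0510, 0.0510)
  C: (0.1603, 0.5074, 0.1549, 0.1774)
A > C > B

Key insight: Entropy is maximized by uniform distributions and minimized by concentrated distributions.

- Uniform distributions have maximum entropy log₂(4) = 2.0000 bits
- The more "peaked" or concentrated a distribution, the lower its entropy

Entropies:
  H(A) = 2.0000 bits
  H(B) = 0.8598 bits
  H(C) = 1.7794 bits

Ranking: A > C > B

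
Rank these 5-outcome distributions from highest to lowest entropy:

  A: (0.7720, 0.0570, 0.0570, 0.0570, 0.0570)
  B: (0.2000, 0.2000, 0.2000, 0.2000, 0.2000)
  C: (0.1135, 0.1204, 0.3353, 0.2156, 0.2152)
B > C > A

Key insight: Entropy is maximized by uniform distributions and minimized by concentrated distributions.

- Uniform distributions have maximum entropy log₂(5) = 2.3219 bits
- The more "peaked" or concentrated a distribution, the lower its entropy

Entropies:
  H(A) = 1.2305 bits
  H(B) = 2.3219 bits
  H(C) = 2.2068 bits

Ranking: B > C > A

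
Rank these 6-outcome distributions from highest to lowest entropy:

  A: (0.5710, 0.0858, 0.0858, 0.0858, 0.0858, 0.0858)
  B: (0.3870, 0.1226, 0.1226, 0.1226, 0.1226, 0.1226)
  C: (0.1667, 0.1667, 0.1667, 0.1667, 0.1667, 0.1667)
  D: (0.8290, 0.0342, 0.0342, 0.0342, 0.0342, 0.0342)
C > B > A > D

Key insight: Entropy is maximized by uniform distributions and minimized by concentrated distributions.

Entropies:
  H(A) = 1.9815 bits
  H(B) = 2.3862 bits
  H(C) = 2.5850 bits
  H(D) = 1.0570 bits

Ranking: C > B > A > D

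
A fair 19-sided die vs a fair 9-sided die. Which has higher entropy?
19-sided die

Both are uniform distributions; for uniform over n outcomes, H = log₂(n). H(19-sided) = log₂(19) = 4.248 bits and H(9-sided) = log₂(9) = 3.170 bits. More outcomes in a uniform distribution means higher entropy.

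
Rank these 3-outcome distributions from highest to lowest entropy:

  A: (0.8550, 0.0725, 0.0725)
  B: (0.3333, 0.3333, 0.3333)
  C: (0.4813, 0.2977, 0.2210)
B > C > A

Key insight: Entropy is maximized by uniform distributions and minimized by concentrated distributions.

- Uniform distributions have maximum entropy log₂(3) = 1.5850 bits
- The more "peaked" or concentrated a distribution, the lower its entropy

Entropies:
  H(A) = 0.7422 bits
  H(B) = 1.5850 bits
  H(C) = 1.5095 bits

Ranking: B > C > A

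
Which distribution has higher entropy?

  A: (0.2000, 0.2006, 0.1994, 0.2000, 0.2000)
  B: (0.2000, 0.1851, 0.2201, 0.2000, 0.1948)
A

Both distributions are close to uniform, making this a harder comparison.

H(A) = 2.3219 bits
H(B) = 2.3196 bits

The distribution closer to uniform has higher entropy.
Answer: A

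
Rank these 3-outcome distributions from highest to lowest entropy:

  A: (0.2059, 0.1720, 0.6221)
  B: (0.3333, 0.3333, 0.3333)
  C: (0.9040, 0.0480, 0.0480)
B > A > C

Key insight: Entropy is maximized by uniform distributions and minimized by concentrated distributions.

- Uniform distributions have maximum entropy log₂(3) = 1.5850 bits
- The more "peaked" or concentrated a distribution, the lower its entropy

Entropies:
  H(A) = 1.3323 bits
  H(B) = 1.5850 bits
  H(C) = 0.5522 bits

Ranking: B > A > C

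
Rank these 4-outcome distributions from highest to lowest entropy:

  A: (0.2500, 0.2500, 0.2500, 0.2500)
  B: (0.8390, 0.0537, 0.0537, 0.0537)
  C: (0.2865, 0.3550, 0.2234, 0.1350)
A > C > B

Key insight: Entropy is maximized by uniform distributions and minimized by concentrated distributions.

- Uniform distributions have maximum entropy log₂(4) = 2.0000 bits
- The more "peaked" or concentrated a distribution, the lower its entropy

Entropies:
  H(A) = 2.0000 bits
  H(B) = 0.8919 bits
  H(C) = 1.9202 bits

Ranking: A > C > B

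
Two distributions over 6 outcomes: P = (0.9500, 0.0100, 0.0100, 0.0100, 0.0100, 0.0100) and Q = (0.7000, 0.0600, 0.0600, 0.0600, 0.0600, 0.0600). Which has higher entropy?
Q

P is highly concentrated on one outcome (95%), making it nearly deterministic. Q spreads its mass more evenly (max 70%). The more spread-out distribution has higher entropy: H(P) ≈ 0.402 bits, H(Q) ≈ 1.578 bits.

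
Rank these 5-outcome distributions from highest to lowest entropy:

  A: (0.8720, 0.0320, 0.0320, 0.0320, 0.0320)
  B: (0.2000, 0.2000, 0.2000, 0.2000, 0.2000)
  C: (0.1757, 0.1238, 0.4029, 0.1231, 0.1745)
B > C > A

Key insight: Entropy is maximized by uniform distributions and minimized by concentrated distributions.

- Uniform distributions have maximum entropy log₂(5) = 2.3219 bits
- The more "peaked" or concentrated a distribution, the lower its entropy

Entropies:
  H(A) = 0.8079 bits
  H(B) = 2.3219 bits
  H(C) = 2.1538 bits

Ranking: B > C > A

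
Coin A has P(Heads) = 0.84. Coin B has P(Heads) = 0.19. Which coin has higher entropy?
B

For binary distributions, entropy is maximized at p=0.5 and decreases as p moves toward 0 or 1.

H(A) = H(0.84) = 0.6343 bits
H(B) = H(0.19) = 0.7015 bits

Distribution B (p=0.19) is closer to uniform (p=0.5), so it has higher entropy.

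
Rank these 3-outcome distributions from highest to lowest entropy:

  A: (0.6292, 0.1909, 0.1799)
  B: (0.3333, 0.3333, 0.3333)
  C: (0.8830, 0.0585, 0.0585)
B > A > C

Key insight: Entropy is maximized by uniform distributions and minimized by concentrated distributions.

- Uniform distributions have maximum entropy log₂(3) = 1.5850 bits
- The more "peaked" or concentrated a distribution, the lower its entropy

Entropies:
  H(A) = 1.3218 bits
  H(B) = 1.5850 bits
  H(C) = 0.6377 bits

Ranking: B > A > C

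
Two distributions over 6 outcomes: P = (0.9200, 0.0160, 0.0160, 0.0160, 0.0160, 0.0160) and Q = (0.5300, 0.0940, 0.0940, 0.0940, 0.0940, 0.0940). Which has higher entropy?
Q

P is highly concentrated on one outcome (92%), making it nearly deterministic. Q spreads its mass more evenly (max 53%). The more spread-out distribution has higher entropy: H(P) ≈ 0.588 bits, H(Q) ≈ 2.089 bits.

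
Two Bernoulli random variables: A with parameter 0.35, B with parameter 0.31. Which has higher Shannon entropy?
A

For binary distributions, entropy is maximized at p=0.5 and decreases as p moves toward 0 or 1.

H(A) = H(0.35) = 0.9341 bits
H(B) = H(0.31) = 0.8932 bits

Distribution A (p=0.35) is closer to uniform (p=0.5), so it has higher entropy.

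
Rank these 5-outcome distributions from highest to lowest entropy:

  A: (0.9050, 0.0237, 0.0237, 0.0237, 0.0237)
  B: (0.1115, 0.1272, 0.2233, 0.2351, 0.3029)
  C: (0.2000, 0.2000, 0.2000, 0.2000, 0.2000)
C > B > A

Key insight: Entropy is maximized by uniform distributions and minimized by concentrated distributions.

- Uniform distributions have maximum entropy log₂(5) = 2.3219 bits
- The more "peaked" or concentrated a distribution, the lower its entropy

Entropies:
  H(A) = 0.6429 bits
  H(B) = 2.2273 bits
  H(C) = 2.3219 bits

Ranking: C > B > A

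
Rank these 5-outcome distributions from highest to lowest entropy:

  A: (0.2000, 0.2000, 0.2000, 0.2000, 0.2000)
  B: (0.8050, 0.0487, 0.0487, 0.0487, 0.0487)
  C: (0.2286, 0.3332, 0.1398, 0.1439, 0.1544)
A > C > B

Key insight: Entropy is maximized by uniform distributions and minimized by concentrated distributions.

- Uniform distributions have maximum entropy log₂(5) = 2.3219 bits
- The more "peaked" or concentrated a distribution, the lower its entropy

Entropies:
  H(A) = 2.3219 bits
  H(B) = 1.1018 bits
  H(C) = 2.2305 bits

Ranking: A > C > B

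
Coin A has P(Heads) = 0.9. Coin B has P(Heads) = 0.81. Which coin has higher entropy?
B

For binary distributions, entropy is maximized at p=0.5 and decreases as p moves toward 0 or 1.

H(A) = H(0.9) = 0.4690 bits
H(B) = H(0.81) = 0.7015 bits

Distribution B (p=0.81) is closer to uniform (p=0.5), so it has higher entropy.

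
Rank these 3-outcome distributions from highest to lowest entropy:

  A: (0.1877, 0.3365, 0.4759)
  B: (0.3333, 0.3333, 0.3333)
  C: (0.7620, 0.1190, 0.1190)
B > A > C

Key insight: Entropy is maximized by uniform distributions and minimized by concentrated distributions.

- Uniform distributions have maximum entropy log₂(3) = 1.5850 bits
- The more "peaked" or concentrated a distribution, the lower its entropy

Entropies:
  H(A) = 1.4916 bits
  H(B) = 1.5850 bits
  H(C) = 1.0297 bits

Ranking: B > A > C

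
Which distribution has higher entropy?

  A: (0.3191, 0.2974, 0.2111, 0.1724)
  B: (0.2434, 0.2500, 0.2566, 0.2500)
B

Both distributions are close to uniform, making this a harder comparison.

H(A) = 1.9571 bits
H(B) = 1.9997 bits

The distribution closer to uniform has higher entropy.
Answer: B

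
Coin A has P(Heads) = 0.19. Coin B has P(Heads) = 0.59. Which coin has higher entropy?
B

For binary distributions, entropy is maximized at p=0.5 and decreases as p moves toward 0 or 1.

H(A) = H(0.19) = 0.7015 bits
H(B) = H(0.59) = 0.9765 bits

Distribution B (p=0.59) is closer to uniform (p=0.5), so it has higher entropy.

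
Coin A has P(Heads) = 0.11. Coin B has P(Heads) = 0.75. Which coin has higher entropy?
B

For binary distributions, entropy is maximized at p=0.5 and decreases as p moves toward 0 or 1.

H(A) = H(0.11) = 0.4999 bits
H(B) = H(0.75) = 0.8113 bits

Distribution B (p=0.75) is closer to uniform (p=0.5), so it has higher entropy.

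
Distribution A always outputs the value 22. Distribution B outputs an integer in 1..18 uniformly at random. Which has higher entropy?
B

A is deterministic, so H(A) = 0. B is uniform over 18 outcomes, so H(B) = log₂(18) = 4.170 bits. Any distribution with genuine randomness has higher entropy than a deterministic one.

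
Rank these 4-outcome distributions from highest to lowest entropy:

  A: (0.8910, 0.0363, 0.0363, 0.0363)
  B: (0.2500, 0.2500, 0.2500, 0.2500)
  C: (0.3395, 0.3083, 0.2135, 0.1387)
B > C > A

Key insight: Entropy is maximized by uniform distributions and minimized by concentrated distributions.

- Uniform distributions have maximum entropy log₂(4) = 2.0000 bits
- The more "peaked" or concentrated a distribution, the lower its entropy

Entropies:
  H(A) = 0.6697 bits
  H(B) = 2.0000 bits
  H(C) = 1.9234 bits

Ranking: B > C > A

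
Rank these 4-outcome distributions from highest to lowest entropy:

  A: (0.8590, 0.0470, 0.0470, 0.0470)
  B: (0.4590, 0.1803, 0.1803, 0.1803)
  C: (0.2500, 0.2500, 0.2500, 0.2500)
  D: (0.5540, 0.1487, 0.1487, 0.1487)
C > B > D > A

Key insight: Entropy is maximized by uniform distributions and minimized by concentrated distributions.

Entropies:
  H(A) = 0.8103 bits
  H(B) = 1.8526 bits
  H(C) = 2.0000 bits
  H(D) = 1.6985 bits

Ranking: C > B > D > A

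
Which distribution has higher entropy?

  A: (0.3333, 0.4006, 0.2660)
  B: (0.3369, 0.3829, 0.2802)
B

Both distributions are close to uniform, making this a harder comparison.

H(A) = 1.5652 bits
H(B) = 1.5734 bits

The distribution closer to uniform has higher entropy.
Answer: B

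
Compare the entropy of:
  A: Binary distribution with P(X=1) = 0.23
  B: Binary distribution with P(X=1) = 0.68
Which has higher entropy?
B

For binary distributions, entropy is maximized at p=0.5 and decreases as p moves toward 0 or 1.

H(A) = H(0.23) = 0.7780 bits
H(B) = H(0.68) = 0.9044 bits

Distribution B (p=0.68) is closer to uniform (p=0.5), so it has higher entropy.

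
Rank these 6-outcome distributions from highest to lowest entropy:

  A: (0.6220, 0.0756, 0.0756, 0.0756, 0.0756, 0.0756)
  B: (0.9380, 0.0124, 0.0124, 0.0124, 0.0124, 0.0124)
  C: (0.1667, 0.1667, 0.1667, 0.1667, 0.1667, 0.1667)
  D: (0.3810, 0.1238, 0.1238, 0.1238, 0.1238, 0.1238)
C > D > A > B

Key insight: Entropy is maximized by uniform distributions and minimized by concentrated distributions.

Entropies:
  H(A) = 1.8343 bits
  H(B) = 0.4793 bits
  H(C) = 2.5850 bits
  H(D) = 2.3960 bits

Ranking: C > D > A > B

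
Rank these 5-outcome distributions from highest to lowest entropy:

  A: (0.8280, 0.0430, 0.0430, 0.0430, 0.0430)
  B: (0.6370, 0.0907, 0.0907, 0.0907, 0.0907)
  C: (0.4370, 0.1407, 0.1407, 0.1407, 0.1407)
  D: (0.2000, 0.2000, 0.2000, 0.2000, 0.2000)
D > C > B > A

Key insight: Entropy is maximized by uniform distributions and minimized by concentrated distributions.

Entropies:
  H(A) = 1.0063 bits
  H(B) = 1.6711 bits
  H(C) = 2.1145 bits
  H(D) = 2.3219 bits

Ranking: D > C > B > A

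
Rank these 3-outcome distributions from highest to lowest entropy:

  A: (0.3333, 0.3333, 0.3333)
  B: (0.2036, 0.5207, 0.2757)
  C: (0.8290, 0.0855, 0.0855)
A > B > C

Key insight: Entropy is maximized by uniform distributions and minimized by concentrated distributions.

- Uniform distributions have maximum entropy log₂(3) = 1.5850 bits
- The more "peaked" or concentrated a distribution, the lower its entropy

Entropies:
  H(A) = 1.5850 bits
  H(B) = 1.4702 bits
  H(C) = 0.8310 bits

Ranking: A > B > C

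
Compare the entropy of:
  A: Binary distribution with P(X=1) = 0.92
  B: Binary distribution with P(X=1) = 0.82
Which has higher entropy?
B

For binary distributions, entropy is maximized at p=0.5 and decreases as p moves toward 0 or 1.

H(A) = H(0.92) = 0.4022 bits
H(B) = H(0.82) = 0.6801 bits

Distribution B (p=0.82) is closer to uniform (p=0.5), so it has higher entropy.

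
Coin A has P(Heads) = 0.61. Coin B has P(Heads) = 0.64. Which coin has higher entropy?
A

For binary distributions, entropy is maximized at p=0.5 and decreases as p moves toward 0 or 1.

H(A) = H(0.61) = 0.9648 bits
H(B) = H(0.64) = 0.9427 bits

Distribution A (p=0.61) is closer to uniform (p=0.5), so it has higher entropy.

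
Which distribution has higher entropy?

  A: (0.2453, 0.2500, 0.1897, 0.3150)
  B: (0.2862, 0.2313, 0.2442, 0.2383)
B

Both distributions are close to uniform, making this a harder comparison.

H(A) = 1.9772 bits
H(B) = 1.9949 bits

The distribution closer to uniform has higher entropy.
Answer: B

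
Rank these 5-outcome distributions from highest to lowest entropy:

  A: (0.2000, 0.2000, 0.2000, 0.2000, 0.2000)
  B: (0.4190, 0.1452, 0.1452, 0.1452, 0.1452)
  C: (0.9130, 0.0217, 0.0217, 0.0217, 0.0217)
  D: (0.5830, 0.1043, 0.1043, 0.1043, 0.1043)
A > B > D > C

Key insight: Entropy is maximized by uniform distributions and minimized by concentrated distributions.

Entropies:
  H(A) = 2.3219 bits
  H(B) = 2.1430 bits
  H(C) = 0.6004 bits
  H(D) = 1.8140 bits

Ranking: A > B > D > C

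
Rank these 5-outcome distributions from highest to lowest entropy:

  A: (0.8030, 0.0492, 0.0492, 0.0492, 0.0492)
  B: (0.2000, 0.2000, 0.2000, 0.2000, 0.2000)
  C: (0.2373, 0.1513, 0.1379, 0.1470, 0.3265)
B > C > A

Key insight: Entropy is maximized by uniform distributions and minimized by concentrated distributions.

- Uniform distributions have maximum entropy log₂(5) = 2.3219 bits
- The more "peaked" or concentrated a distribution, the lower its entropy

Entropies:
  H(A) = 1.1099 bits
  H(B) = 2.3219 bits
  H(C) = 2.2327 bits

Ranking: B > C > A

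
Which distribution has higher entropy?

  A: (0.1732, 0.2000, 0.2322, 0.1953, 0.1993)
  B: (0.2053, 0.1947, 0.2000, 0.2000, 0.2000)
B

Both distributions are close to uniform, making this a harder comparison.

H(A) = 2.3156 bits
H(B) = 2.3217 bits

The distribution closer to uniform has higher entropy.
Answer: B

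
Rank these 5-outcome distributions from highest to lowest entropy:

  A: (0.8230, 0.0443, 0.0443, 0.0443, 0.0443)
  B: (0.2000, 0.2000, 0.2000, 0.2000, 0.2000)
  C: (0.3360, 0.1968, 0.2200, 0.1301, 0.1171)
B > C > A

Key insight: Entropy is maximized by uniform distributions and minimized by concentrated distributions.

- Uniform distributions have maximum entropy log₂(5) = 2.3219 bits
- The more "peaked" or concentrated a distribution, the lower its entropy

Entropies:
  H(A) = 1.0275 bits
  H(B) = 2.3219 bits
  H(C) = 2.2159 bits

Ranking: B > C > A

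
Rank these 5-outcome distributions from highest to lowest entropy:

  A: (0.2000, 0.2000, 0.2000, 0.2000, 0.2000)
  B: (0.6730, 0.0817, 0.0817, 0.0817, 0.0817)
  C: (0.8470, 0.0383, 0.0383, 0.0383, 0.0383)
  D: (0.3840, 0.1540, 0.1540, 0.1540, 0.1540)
A > D > B > C

Key insight: Entropy is maximized by uniform distributions and minimized by concentrated distributions.

Entropies:
  H(A) = 2.3219 bits
  H(B) = 1.5658 bits
  H(C) = 0.9233 bits
  H(D) = 2.1928 bits

Ranking: A > D > B > C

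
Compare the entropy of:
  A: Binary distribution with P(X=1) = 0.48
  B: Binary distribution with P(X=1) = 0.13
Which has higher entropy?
A

For binary distributions, entropy is maximized at p=0.5 and decreases as p moves toward 0 or 1.

H(A) = H(0.48) = 0.9988 bits
H(B) = H(0.13) = 0.5574 bits

Distribution A (p=0.48) is closer to uniform (p=0.5), so it has higher entropy.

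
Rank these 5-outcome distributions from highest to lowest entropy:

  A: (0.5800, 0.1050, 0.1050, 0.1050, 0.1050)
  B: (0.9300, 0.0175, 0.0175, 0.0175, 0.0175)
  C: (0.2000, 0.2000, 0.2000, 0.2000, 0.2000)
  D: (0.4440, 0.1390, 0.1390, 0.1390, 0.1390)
C > D > A > B

Key insight: Entropy is maximized by uniform distributions and minimized by concentrated distributions.

Entropies:
  H(A) = 1.8215 bits
  H(B) = 0.5059 bits
  H(C) = 2.3219 bits
  H(D) = 2.1029 bits

Ranking: C > D > A > B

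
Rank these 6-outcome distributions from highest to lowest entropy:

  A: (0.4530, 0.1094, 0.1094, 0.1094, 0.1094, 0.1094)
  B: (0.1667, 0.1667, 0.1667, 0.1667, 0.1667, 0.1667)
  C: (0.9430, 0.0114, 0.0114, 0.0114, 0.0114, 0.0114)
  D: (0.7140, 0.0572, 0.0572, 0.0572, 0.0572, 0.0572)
B > A > D > C

Key insight: Entropy is maximized by uniform distributions and minimized by concentrated distributions.

Entropies:
  H(A) = 2.2637 bits
  H(B) = 2.5850 bits
  H(C) = 0.4478 bits
  H(D) = 1.5276 bits

Ranking: B > A > D > C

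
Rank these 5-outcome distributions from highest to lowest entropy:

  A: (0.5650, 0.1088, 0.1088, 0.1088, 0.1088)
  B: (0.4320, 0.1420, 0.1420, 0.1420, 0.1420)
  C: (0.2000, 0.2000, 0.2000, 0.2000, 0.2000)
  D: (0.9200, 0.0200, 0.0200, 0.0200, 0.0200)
C > B > A > D

Key insight: Entropy is maximized by uniform distributions and minimized by concentrated distributions.

Entropies:
  H(A) = 1.8578 bits
  H(B) = 2.1226 bits
  H(C) = 2.3219 bits
  H(D) = 0.5622 bits

Ranking: C > B > A > D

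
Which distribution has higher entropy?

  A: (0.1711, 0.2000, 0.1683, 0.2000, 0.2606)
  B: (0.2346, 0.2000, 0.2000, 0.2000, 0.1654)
B

Both distributions are close to uniform, making this a harder comparison.

H(A) = 2.3029 bits
H(B) = 2.3132 bits

The distribution closer to uniform has higher entropy.
Answer: B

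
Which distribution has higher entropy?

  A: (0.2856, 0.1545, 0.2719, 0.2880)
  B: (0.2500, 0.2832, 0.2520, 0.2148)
B

Both distributions are close to uniform, making this a harder comparison.

H(A) = 1.9607 bits
H(B) = 1.9932 bits

The distribution closer to uniform has higher entropy.
Answer: B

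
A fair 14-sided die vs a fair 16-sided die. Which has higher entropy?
16-sided die

Both are uniform distributions; for uniform over n outcomes, H = log₂(n). H(14-sided) = log₂(14) = 3.807 bits and H(16-sided) = log₂(16) = 4.000 bits. More outcomes in a uniform distribution means higher entropy.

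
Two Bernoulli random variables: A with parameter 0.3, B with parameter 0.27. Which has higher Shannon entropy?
A

For binary distributions, entropy is maximized at p=0.5 and decreases as p moves toward 0 or 1.

H(A) = H(0.3) = 0.8813 bits
H(B) = H(0.27) = 0.8415 bits

Distribution A (p=0.3) is closer to uniform (p=0.5), so it has higher entropy.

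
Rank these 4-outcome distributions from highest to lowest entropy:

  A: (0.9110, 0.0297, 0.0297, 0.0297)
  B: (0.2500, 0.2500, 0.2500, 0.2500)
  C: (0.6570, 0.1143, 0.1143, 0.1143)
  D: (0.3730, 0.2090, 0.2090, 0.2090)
B > D > C > A

Key insight: Entropy is maximized by uniform distributions and minimized by concentrated distributions.

Entropies:
  H(A) = 0.5742 bits
  H(B) = 2.0000 bits
  H(C) = 1.4713 bits
  H(D) = 1.9467 bits

Ranking: B > D > C > A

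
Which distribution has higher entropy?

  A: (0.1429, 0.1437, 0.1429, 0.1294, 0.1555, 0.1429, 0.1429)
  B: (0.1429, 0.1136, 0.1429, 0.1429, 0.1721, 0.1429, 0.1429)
A

Both distributions are close to uniform, making this a harder comparison.

H(A) = 2.8056 bits
H(B) = 2.7986 bits

The distribution closer to uniform has higher entropy.
Answer: A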